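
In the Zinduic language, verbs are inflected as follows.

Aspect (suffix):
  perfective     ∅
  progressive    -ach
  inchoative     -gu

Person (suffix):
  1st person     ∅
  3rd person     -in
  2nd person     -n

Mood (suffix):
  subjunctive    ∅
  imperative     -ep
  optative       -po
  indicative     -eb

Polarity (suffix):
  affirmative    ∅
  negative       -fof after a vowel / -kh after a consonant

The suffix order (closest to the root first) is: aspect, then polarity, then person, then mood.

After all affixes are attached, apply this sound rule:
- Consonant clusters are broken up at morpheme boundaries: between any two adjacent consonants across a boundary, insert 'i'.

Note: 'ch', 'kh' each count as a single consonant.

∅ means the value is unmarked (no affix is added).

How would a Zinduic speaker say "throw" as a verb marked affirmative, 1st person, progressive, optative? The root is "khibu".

Attach aspect progressive -ach → khibuach.
polarity = affirmative: zero marking, form stays khibuach.
person = 1st person: zero marking, form stays khibuach.
Attach mood optative -po → khibuachpo.
Apply epenthesis: khibuachpo → khibuachipo.

khibuachipo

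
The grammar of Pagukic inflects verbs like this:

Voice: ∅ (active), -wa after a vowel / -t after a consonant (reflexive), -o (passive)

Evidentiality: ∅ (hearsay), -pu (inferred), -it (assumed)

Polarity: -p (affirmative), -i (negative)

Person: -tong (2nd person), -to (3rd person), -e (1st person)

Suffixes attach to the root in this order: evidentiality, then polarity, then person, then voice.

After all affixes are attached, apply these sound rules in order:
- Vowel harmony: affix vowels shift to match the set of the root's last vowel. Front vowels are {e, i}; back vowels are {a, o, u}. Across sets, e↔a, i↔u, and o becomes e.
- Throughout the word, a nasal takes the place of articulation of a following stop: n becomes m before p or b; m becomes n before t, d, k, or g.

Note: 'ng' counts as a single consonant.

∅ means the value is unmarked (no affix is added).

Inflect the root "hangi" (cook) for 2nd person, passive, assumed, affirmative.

Attach evidentiality assumed -it → hangiit.
Attach polarity affirmative -p → hangiitp.
Attach person 2nd person -tong → hangiitptong.
Attach voice passive -o → hangiitptongo.
Apply vowel harmony: hangiitptongo → hangiitptenge.
Nasal assimilation: no change.

hangiitptenge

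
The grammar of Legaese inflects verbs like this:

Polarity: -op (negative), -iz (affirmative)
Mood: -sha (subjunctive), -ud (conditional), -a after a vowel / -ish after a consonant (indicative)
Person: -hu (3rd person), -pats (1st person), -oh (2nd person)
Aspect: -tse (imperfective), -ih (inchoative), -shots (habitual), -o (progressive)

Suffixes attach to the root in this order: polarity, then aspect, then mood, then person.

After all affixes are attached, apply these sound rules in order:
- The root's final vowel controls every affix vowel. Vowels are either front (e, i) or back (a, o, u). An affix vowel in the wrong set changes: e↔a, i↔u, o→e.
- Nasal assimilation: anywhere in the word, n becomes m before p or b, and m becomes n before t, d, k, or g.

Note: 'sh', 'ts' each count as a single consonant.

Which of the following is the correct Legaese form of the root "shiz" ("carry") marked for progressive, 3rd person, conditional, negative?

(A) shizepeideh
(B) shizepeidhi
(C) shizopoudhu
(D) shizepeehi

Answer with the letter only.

B

Attach polarity negative -op → shizop.
Attach aspect progressive -o → shizopo.
Attach mood conditional -ud → shizopoud.
Attach person 3rd person -hu → shizopoudhu.
Apply vowel harmony: shizopoudhu → shizepeidhi.
Nasal assimilation: no change.
So the correct form is shizepeidhi, option (B).
(D) shizepeehi is wrong: it uses indicative instead of conditional for mood.
(C) shizopoudhu is wrong: it fails to apply the sound rule(s).
(A) shizepeideh is wrong: it uses 2nd person instead of 3rd person for person.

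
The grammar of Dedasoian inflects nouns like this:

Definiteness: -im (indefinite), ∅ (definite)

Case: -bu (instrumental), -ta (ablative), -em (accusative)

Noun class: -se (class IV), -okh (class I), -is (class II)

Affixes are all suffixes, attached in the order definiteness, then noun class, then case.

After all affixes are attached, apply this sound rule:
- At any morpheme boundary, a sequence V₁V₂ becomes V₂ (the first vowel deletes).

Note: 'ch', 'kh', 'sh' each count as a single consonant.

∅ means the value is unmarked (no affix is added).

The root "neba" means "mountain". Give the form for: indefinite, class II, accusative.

Attach definiteness indefinite -im → nebaim.
Attach noun class class II -is → nebaimis.
Attach case accusative -em → nebaimisem.
Apply vowel deletion: nebaimisem → nebimisem.

nebimisem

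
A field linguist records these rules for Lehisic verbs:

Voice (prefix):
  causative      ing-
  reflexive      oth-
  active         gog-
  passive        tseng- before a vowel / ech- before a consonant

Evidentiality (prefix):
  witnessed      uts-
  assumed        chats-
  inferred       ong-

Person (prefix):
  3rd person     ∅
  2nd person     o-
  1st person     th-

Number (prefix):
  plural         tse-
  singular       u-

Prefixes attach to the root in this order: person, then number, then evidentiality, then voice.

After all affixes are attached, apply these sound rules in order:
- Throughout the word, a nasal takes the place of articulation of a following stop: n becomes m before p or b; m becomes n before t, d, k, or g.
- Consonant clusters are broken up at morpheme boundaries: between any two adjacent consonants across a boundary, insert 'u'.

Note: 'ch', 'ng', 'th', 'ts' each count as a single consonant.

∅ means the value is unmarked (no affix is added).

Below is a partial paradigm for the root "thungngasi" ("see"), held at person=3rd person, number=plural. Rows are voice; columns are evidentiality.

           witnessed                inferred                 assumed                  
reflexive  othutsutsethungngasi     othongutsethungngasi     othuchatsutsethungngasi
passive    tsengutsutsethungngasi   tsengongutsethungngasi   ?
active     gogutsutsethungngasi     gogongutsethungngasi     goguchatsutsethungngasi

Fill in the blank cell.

person = 3rd person: zero marking, form stays thungngasi.
Attach number plural tse- → tsethungngasi.
Attach evidentiality assumed chats- → chatstsethungngasi.
Attach voice passive ech- (before consonant 'ch') → echchatstsethungngasi.
Nasal assimilation: no change.
Apply epenthesis: echchatstsethungngasi → echuchatsutsethungngasi.

echuchatsutsethungngasi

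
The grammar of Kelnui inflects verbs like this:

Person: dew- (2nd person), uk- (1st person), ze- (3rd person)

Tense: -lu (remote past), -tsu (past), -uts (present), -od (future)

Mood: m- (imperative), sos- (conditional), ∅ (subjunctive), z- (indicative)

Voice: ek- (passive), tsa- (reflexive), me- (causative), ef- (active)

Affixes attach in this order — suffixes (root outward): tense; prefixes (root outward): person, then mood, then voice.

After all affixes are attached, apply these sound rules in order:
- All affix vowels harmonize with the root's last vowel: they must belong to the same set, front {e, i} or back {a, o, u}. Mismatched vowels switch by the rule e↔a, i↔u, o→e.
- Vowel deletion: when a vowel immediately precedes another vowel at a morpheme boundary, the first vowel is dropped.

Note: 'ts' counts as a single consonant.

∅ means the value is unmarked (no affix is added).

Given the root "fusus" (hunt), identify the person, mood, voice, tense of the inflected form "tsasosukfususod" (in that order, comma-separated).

Segment: tsa-sos-uk-fusus-od.
person: uk- → 1st person.
mood: sos- → conditional.
voice: tsa- → reflexive.
tense: -od → future.

1st person, conditional, reflexive, future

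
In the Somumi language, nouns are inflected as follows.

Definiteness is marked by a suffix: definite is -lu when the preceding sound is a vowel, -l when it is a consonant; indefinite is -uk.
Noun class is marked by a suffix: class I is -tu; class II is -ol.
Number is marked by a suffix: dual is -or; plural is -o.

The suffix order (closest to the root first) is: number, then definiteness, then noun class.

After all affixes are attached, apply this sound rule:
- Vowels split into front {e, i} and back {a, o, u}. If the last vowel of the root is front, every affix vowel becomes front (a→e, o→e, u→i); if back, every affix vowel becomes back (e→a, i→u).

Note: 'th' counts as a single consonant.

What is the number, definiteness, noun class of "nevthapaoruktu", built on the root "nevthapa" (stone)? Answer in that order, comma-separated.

dual, indefinite, class I

Segment: nevthapa-or-uk-tu.
number: -or → dual.
definiteness: -uk → indefinite.
noun class: -tu → class I.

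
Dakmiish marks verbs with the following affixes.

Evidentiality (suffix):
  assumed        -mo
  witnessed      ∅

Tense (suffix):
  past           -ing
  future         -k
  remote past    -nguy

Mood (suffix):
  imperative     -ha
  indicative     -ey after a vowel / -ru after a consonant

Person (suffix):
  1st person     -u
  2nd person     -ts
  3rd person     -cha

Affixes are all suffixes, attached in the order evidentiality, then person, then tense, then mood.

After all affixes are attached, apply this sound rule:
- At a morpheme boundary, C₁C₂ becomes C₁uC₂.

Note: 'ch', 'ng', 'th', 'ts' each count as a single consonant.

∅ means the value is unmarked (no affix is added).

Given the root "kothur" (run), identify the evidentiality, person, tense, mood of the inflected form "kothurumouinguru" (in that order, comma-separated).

assumed, 1st person, past, indicative

Segment: kothur-mo-u-ing-ru.
evidentiality: -mo → assumed.
person: -u → 1st person.
tense: -ing → past.
mood: -ey/ru → indicative.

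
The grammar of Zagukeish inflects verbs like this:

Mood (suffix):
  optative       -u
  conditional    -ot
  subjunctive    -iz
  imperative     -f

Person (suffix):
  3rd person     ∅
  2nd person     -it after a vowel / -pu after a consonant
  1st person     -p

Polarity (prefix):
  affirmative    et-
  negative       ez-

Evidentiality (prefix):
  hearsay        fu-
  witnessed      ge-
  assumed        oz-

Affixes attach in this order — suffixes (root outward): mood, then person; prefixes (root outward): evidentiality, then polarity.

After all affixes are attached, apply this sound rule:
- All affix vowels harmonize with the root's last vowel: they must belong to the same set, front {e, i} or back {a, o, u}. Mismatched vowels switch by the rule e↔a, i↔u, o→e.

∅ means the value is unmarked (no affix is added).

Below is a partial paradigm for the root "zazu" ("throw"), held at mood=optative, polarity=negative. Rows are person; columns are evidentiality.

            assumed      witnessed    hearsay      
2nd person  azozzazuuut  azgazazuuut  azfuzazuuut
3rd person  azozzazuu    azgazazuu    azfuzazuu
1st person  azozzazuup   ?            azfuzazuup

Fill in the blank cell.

Attach evidentiality witnessed ge- → gezazu.
Attach mood optative -u → gezazuu.
Attach person 1st person -p → gezazuup.
Attach polarity negative ez- → ezgezazuup.
Apply vowel harmony: ezgezazuup → azgazazuup.

azgazazuup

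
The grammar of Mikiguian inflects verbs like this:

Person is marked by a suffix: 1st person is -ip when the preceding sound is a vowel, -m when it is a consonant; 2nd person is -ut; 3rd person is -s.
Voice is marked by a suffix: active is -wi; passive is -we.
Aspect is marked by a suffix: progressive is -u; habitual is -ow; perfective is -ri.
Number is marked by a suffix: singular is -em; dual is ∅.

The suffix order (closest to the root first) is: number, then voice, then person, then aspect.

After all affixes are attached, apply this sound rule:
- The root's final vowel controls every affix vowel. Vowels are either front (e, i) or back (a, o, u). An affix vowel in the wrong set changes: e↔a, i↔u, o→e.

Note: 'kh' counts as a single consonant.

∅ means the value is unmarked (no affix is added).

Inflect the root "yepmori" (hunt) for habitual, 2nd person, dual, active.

yepmoriwiitew

number = dual: zero marking, form stays yepmori.
Attach voice active -wi → yepmoriwi.
Attach person 2nd person -ut → yepmoriwiut.
Attach aspect habitual -ow → yepmoriwiutow.
Apply vowel harmony: yepmoriwiutow → yepmoriwiitew.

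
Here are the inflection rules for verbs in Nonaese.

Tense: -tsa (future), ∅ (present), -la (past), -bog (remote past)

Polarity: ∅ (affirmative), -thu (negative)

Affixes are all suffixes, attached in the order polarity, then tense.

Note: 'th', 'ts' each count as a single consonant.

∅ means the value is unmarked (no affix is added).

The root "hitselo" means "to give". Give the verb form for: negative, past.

Attach polarity negative -thu → hitselothu.
Attach tense past -la → hitselothula.

hitselothula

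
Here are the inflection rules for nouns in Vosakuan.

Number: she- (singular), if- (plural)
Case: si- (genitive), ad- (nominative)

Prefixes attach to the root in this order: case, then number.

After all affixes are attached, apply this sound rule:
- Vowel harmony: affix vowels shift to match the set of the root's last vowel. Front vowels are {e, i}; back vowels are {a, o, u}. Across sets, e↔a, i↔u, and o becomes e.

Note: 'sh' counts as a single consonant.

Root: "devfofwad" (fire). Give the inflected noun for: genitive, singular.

Attach case genitive si- → sidevfofwad.
Attach number singular she- → shesidevfofwad.
Apply vowel harmony: shesidevfofwad → shasudevfofwad.

shasudevfofwad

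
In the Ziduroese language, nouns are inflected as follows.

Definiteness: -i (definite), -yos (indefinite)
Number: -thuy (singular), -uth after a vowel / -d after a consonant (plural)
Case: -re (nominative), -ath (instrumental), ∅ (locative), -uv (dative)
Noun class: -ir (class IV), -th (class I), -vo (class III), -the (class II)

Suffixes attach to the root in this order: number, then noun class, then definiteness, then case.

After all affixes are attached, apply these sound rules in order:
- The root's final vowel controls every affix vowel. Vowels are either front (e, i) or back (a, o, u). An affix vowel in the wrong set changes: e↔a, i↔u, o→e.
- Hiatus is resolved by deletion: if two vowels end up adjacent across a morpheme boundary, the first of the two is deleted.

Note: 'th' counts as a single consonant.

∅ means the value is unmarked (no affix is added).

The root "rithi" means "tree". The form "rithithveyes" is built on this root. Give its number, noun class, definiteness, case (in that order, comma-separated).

Segment: rithi-uth-vo-yos.
number: -uth/d → plural.
noun class: -vo → class III.
definiteness: -yos → indefinite.
case: ∅ → locative.

plural, class III, indefinite, locative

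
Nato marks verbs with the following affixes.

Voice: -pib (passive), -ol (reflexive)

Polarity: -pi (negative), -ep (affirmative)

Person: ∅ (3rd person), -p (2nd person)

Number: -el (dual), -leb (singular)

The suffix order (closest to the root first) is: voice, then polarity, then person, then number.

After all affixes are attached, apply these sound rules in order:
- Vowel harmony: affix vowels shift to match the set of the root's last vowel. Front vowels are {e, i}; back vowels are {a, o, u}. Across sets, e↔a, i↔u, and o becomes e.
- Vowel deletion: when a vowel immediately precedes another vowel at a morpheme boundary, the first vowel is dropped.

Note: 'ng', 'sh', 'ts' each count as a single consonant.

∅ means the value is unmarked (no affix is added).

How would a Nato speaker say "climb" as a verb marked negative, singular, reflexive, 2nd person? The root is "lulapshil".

lulapshilelpipleb

Attach voice reflexive -ol → lulapshilol.
Attach polarity negative -pi → lulapshilolpi.
Attach person 2nd person -p → lulapshilolpip.
Attach number singular -leb → lulapshilolpipleb.
Apply vowel harmony: lulapshilolpipleb → lulapshilelpipleb.
Vowel deletion: no change.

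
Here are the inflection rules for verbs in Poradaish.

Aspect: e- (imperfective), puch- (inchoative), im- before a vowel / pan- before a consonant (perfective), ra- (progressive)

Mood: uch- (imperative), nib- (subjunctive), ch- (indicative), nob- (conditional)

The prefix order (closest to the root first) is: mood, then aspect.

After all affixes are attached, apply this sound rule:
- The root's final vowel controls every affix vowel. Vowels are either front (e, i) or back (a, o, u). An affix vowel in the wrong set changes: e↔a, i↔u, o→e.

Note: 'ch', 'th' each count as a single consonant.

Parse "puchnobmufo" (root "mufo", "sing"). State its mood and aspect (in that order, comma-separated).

conditional, inchoative

Segment: puch-nob-mufo.
mood: nob- → conditional.
aspect: puch- → inchoative.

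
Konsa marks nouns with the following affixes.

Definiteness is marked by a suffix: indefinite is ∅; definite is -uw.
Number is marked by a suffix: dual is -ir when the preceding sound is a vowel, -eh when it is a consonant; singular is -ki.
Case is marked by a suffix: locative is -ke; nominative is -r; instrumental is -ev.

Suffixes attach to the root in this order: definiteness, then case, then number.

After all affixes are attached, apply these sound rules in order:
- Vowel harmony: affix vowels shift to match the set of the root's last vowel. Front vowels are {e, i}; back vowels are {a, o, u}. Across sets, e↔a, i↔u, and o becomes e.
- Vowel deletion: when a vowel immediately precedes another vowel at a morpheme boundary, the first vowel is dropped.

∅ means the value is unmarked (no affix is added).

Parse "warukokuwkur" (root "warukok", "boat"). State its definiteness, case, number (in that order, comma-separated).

definite, locative, dual

Segment: warukok-uw-ke-ir.
definiteness: -uw → definite.
case: -ke → locative.
number: -ir/eh → dual.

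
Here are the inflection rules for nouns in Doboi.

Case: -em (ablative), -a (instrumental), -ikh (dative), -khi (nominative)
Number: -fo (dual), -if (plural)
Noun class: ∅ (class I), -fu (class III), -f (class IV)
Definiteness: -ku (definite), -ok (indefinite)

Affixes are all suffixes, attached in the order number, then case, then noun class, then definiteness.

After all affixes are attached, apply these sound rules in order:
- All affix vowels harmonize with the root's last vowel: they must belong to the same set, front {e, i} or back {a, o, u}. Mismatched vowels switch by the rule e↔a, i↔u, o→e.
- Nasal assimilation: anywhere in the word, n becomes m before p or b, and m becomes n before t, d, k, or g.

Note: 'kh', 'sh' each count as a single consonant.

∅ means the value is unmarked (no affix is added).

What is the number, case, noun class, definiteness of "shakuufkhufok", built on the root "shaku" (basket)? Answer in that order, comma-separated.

Segment: shaku-if-khi-f-ok.
number: -if → plural.
case: -khi → nominative.
noun class: -f → class IV.
definiteness: -ok → indefinite.

plural, nominative, class IV, indefinite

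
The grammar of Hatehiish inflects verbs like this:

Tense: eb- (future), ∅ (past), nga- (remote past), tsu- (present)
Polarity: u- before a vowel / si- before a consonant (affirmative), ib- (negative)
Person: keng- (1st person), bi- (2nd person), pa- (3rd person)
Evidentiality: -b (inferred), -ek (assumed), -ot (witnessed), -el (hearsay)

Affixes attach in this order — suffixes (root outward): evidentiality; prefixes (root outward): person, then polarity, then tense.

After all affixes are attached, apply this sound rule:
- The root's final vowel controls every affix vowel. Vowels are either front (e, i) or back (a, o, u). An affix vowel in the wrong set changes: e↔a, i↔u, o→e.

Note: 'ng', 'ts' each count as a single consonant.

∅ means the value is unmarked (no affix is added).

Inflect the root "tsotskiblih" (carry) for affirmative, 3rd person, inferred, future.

Attach person 3rd person pa- → patsotskiblih.
Attach evidentiality inferred -b → patsotskiblihb.
Attach polarity affirmative si- (before consonant 'p') → sipatsotskiblihb.
Attach tense future eb- → ebsipatsotskiblihb.
Apply vowel harmony: ebsipatsotskiblihb → ebsipetsotskiblihb.

ebsipetsotskiblihb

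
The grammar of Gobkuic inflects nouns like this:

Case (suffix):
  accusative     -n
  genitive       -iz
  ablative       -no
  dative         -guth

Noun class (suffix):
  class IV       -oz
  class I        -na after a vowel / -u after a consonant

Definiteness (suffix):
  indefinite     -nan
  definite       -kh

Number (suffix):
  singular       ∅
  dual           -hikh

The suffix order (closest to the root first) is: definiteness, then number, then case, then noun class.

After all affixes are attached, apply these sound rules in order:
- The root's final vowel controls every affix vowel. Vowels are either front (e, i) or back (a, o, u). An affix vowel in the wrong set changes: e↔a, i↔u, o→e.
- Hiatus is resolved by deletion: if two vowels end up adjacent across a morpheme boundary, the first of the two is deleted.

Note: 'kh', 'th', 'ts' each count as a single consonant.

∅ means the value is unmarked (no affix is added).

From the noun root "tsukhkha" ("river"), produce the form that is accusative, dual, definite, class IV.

tsukhkhakhhukhnoz

Attach definiteness definite -kh → tsukhkhakh.
Attach number dual -hikh → tsukhkhakhhikh.
Attach case accusative -n → tsukhkhakhhikhn.
Attach noun class class IV -oz → tsukhkhakhhikhnoz.
Apply vowel harmony: tsukhkhakhhikhnoz → tsukhkhakhhukhnoz.
Vowel deletion: no change.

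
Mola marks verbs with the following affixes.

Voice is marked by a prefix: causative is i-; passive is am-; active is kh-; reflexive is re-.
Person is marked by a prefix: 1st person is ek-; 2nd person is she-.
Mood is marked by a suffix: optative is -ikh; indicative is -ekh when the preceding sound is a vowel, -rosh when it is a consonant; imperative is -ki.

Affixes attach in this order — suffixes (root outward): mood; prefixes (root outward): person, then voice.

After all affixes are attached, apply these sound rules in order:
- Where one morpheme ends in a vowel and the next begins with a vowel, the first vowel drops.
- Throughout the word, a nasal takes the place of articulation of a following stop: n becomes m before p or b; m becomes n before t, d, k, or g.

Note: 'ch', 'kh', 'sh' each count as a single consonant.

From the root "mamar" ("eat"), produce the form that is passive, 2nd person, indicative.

Attach person 2nd person she- → shemamar.
Attach mood indicative -rosh (after consonant 'r') → shemamarrosh.
Attach voice passive am- → amshemamarrosh.
Vowel deletion: no change.
Nasal assimilation: no change.

amshemamarrosh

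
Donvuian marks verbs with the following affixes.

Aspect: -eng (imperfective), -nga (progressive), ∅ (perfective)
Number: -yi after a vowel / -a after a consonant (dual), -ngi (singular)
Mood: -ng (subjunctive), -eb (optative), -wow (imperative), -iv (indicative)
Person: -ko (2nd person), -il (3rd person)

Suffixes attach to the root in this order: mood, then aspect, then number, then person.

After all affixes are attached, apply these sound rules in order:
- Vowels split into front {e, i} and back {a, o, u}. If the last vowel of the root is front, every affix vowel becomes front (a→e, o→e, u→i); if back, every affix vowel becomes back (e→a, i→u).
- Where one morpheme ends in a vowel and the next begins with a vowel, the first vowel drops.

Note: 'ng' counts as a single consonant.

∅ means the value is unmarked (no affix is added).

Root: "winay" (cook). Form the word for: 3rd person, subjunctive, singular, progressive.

Attach mood subjunctive -ng → winayng.
Attach aspect progressive -nga → winayngnga.
Attach number singular -ngi → winayngngangi.
Attach person 3rd person -il → winayngngangiil.
Apply vowel harmony: winayngngangiil → winayngnganguul.
Apply vowel deletion: winayngnganguul → winayngngangul.

winayngngangul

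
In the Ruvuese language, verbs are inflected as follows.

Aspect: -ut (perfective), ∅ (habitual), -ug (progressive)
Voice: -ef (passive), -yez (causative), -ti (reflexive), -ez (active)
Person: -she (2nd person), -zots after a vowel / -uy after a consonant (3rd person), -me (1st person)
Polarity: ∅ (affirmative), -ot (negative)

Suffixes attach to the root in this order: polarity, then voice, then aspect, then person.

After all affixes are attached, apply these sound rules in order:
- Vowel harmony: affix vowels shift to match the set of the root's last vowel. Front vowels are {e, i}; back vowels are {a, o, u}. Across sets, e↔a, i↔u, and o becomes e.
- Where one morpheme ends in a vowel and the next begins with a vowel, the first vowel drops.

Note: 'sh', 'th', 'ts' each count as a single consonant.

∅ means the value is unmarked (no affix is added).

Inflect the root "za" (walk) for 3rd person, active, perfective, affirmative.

zazutuy

polarity = affirmative: zero marking, form stays za.
Attach voice active -ez → zaez.
Attach aspect perfective -ut → zaezut.
Attach person 3rd person -uy (after consonant 't') → zaezutuy.
Apply vowel harmony: zaezutuy → zaazutuy.
Apply vowel deletion: zaazutuy → zazutuy.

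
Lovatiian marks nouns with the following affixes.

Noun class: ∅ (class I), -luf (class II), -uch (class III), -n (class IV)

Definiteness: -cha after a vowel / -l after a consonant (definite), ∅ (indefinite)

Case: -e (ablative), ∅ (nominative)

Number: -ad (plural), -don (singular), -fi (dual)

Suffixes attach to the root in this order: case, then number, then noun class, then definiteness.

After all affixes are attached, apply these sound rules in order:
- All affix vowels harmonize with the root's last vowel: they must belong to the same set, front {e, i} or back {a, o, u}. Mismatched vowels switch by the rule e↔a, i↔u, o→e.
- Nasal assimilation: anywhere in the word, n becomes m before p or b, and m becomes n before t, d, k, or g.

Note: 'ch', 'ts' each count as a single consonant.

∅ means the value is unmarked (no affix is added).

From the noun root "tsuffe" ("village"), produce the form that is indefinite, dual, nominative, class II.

tsuffefilif

case = nominative: zero marking, form stays tsuffe.
Attach number dual -fi → tsuffefi.
Attach noun class class II -luf → tsuffefiluf.
definiteness = indefinite: zero marking, form stays tsuffefiluf.
Apply vowel harmony: tsuffefiluf → tsuffefilif.
Nasal assimilation: no change.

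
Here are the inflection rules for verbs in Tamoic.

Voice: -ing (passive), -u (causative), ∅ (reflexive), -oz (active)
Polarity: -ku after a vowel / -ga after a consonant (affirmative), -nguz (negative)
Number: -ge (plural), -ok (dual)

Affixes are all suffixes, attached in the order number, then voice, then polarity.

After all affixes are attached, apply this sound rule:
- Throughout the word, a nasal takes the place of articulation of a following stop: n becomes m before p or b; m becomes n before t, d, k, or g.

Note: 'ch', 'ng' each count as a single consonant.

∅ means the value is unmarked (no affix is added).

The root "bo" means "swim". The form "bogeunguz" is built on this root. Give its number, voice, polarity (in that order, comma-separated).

plural, causative, negative

Segment: bo-ge-u-nguz.
number: -ge → plural.
voice: -u → causative.
polarity: -nguz → negative.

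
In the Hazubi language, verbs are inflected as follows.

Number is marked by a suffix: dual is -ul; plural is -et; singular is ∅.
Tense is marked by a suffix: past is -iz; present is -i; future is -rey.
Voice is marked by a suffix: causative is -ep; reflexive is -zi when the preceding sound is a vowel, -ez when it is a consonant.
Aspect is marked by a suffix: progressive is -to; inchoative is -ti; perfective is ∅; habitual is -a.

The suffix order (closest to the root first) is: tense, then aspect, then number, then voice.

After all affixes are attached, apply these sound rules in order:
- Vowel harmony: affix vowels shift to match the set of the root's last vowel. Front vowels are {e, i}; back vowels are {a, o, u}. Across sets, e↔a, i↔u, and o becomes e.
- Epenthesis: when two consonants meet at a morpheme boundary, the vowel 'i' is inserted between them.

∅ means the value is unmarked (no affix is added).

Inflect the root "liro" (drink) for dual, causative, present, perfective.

Attach tense present -i → liroi.
aspect = perfective: zero marking, form stays liroi.
Attach number dual -ul → liroiul.
Attach voice causative -ep → liroiulep.
Apply vowel harmony: liroiulep → lirouulap.
Epenthesis: no change.

lirouulap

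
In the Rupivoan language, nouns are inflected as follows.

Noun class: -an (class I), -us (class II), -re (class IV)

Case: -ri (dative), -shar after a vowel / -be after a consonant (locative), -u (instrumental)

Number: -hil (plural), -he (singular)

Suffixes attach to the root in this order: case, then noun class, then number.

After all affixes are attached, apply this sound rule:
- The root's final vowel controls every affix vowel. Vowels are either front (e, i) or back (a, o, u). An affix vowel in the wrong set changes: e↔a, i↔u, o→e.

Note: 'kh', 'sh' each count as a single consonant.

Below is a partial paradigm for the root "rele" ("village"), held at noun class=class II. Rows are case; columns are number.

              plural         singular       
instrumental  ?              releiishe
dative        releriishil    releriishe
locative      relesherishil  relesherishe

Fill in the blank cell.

Attach case instrumental -u → releu.
Attach noun class class II -us → releuus.
Attach number plural -hil → releuushil.
Apply vowel harmony: releuushil → releiishil.

releiishil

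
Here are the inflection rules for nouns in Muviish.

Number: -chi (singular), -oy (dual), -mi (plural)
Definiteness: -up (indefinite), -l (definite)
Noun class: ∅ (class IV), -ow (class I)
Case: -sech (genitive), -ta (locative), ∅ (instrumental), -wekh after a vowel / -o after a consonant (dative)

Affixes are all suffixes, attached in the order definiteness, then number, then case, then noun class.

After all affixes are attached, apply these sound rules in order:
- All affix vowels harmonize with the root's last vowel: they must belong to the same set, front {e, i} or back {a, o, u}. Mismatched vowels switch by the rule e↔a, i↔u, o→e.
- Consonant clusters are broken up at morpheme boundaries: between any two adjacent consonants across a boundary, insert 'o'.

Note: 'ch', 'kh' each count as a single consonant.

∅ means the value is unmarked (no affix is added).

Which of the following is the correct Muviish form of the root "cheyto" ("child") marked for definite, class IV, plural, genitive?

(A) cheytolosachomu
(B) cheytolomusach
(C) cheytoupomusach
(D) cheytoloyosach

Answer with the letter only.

Attach definiteness definite -l → cheytol.
Attach number plural -mi → cheytolmi.
Attach case genitive -sech → cheytolmisech.
noun class = class IV: zero marking, form stays cheytolmisech.
Apply vowel harmony: cheytolmisech → cheytolmusach.
Apply epenthesis: cheytolmusach → cheytolomusach.
So the correct form is cheytolomusach, option (B).
(C) cheytoupomusach is wrong: it uses indefinite instead of definite for definiteness.
(D) cheytoloyosach is wrong: it uses dual instead of plural for number.
(A) cheytolosachomu is wrong: it has the affixes in the wrong order.

B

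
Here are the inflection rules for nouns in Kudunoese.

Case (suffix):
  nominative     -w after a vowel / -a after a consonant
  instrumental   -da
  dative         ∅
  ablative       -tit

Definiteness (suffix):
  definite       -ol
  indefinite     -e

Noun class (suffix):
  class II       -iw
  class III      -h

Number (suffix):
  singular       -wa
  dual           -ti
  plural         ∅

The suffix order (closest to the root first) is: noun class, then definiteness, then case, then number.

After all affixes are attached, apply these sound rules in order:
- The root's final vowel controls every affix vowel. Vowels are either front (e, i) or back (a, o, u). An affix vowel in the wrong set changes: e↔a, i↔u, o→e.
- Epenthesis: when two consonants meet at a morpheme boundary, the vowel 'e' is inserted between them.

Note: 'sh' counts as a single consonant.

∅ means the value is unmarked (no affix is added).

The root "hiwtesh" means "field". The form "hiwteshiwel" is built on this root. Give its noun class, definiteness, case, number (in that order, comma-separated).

class II, definite, dative, plural

Segment: hiwtesh-iw-ol.
noun class: -iw → class II.
definiteness: -ol → definite.
case: ∅ → dative.
number: ∅ → plural.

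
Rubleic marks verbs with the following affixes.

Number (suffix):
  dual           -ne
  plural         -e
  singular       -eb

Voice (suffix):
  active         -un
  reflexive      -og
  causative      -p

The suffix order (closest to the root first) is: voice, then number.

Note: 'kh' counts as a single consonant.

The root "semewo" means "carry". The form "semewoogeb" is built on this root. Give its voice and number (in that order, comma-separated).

reflexive, singular

Segment: semewo-og-eb.
voice: -og → reflexive.
number: -eb → singular.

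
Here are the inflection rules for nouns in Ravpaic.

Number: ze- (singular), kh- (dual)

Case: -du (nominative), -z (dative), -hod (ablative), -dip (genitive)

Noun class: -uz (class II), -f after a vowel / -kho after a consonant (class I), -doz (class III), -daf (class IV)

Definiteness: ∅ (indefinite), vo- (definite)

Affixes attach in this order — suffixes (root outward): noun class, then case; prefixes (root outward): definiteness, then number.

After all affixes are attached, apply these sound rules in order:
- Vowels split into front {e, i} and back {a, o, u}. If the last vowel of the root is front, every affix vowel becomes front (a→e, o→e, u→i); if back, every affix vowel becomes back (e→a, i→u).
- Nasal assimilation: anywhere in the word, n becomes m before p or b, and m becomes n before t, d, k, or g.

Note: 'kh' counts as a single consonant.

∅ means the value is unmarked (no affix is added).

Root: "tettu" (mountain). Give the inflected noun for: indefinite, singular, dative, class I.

zatettufz

definiteness = indefinite: zero marking, form stays tettu.
Attach noun class class I -f (after vowel 'u') → tettuf.
Attach case dative -z → tettufz.
Attach number singular ze- → zetettufz.
Apply vowel harmony: zetettufz → zatettufz.
Nasal assimilation: no change.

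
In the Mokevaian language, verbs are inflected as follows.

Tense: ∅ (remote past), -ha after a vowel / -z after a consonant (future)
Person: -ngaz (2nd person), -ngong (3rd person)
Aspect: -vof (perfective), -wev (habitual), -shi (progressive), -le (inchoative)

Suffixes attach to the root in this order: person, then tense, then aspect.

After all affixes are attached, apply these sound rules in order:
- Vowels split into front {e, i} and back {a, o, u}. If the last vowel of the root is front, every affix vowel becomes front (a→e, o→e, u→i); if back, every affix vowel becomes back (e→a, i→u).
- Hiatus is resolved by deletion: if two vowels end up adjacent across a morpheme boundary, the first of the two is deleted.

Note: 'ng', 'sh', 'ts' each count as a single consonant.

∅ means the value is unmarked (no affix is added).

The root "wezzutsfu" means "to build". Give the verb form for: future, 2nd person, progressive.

wezzutsfungazzshu

Attach person 2nd person -ngaz → wezzutsfungaz.
Attach tense future -z (after consonant 'z') → wezzutsfungazz.
Attach aspect progressive -shi → wezzutsfungazzshi.
Apply vowel harmony: wezzutsfungazzshi → wezzutsfungazzshu.
Vowel deletion: no change.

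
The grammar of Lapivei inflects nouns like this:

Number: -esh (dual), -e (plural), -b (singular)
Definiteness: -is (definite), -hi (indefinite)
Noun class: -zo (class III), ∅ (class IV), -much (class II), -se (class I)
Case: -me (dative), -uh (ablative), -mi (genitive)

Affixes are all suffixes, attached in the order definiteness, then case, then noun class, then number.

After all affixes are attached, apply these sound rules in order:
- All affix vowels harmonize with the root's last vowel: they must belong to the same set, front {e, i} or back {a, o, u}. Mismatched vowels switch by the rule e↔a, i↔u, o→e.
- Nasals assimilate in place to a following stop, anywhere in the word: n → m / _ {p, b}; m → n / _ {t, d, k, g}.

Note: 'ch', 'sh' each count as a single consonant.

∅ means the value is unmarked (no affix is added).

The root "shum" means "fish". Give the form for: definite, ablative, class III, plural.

Attach definiteness definite -is → shumis.
Attach case ablative -uh → shumisuh.
Attach noun class class III -zo → shumisuhzo.
Attach number plural -e → shumisuhzoe.
Apply vowel harmony: shumisuhzoe → shumusuhzoa.
Nasal assimilation: no change.

shumusuhzoa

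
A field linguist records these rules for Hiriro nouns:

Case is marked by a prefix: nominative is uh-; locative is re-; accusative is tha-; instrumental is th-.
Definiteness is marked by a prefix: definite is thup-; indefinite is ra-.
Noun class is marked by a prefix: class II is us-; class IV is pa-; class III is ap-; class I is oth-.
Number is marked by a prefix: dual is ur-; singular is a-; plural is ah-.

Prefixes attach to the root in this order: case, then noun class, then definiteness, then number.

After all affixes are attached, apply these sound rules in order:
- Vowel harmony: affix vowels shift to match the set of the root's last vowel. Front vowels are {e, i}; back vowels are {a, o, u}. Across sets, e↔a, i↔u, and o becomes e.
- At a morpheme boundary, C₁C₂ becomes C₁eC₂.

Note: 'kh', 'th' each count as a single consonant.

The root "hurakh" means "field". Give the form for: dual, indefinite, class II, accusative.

urerausethahurakh

Attach case accusative tha- → thahurakh.
Attach noun class class II us- → usthahurakh.
Attach definiteness indefinite ra- → rausthahurakh.
Attach number dual ur- → urrausthahurakh.
Vowel harmony: no change.
Apply epenthesis: urrausthahurakh → urerausethahurakh.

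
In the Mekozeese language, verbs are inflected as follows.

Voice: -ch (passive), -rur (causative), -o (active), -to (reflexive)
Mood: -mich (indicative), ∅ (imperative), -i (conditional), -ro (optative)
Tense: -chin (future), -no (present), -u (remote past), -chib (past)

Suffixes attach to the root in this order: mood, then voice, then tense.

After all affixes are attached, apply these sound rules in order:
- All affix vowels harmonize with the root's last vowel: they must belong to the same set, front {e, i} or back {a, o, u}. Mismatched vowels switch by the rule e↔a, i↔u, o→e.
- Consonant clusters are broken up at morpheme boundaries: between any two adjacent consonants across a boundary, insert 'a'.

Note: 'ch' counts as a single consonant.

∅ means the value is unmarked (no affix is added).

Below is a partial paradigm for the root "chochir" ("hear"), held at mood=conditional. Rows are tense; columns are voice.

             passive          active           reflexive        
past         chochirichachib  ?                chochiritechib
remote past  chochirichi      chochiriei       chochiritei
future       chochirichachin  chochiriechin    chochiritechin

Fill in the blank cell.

Attach mood conditional -i → chochiri.
Attach voice active -o → chochirio.
Attach tense past -chib → chochiriochib.
Apply vowel harmony: chochiriochib → chochiriechib.
Epenthesis: no change.

chochiriechib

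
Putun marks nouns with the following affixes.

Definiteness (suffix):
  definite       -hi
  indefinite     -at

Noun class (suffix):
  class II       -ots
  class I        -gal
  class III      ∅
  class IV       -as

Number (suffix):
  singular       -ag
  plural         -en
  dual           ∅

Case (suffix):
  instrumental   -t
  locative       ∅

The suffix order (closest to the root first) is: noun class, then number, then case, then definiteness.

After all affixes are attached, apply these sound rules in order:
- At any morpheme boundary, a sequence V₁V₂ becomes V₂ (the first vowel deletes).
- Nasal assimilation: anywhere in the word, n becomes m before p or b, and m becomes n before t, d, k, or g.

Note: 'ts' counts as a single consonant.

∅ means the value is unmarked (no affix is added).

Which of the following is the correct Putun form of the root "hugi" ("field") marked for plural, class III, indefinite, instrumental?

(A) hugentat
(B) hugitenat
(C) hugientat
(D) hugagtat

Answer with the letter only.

A

noun class = class III: zero marking, form stays hugi.
Attach number plural -en → hugien.
Attach case instrumental -t → hugient.
Attach definiteness indefinite -at → hugientat.
Apply vowel deletion: hugientat → hugentat.
Nasal assimilation: no change.
So the correct form is hugentat, option (A).
(B) hugitenat is wrong: it has the affixes in the wrong order.
(C) hugientat is wrong: it fails to apply the sound rule(s).
(D) hugagtat is wrong: it uses singular instead of plural for number.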